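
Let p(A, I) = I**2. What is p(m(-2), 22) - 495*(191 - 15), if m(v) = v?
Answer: -86636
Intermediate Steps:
p(m(-2), 22) - 495*(191 - 15) = 22**2 - 495*(191 - 15) = 484 - 495*176 = 484 - 87120 = -86636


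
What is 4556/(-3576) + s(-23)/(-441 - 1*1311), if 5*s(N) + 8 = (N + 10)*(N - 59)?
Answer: -910291/652620 ≈ -1.3948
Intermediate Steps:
s(N) = -8/5 + (-59 + N)*(10 + N)/5 (s(N) = -8/5 + ((N + 10)*(N - 59))/5 = -8/5 + ((10 + N)*(-59 + N))/5 = -8/5 + ((-59 + N)*(10 + N))/5 = -8/5 + (-59 + N)*(10 + N)/5)
4556/(-3576) + s(-23)/(-441 - 1*1311) = 4556/(-3576) + (-598/5 - 49/5*(-23) + (⅕)*(-23)²)/(-441 - 1*1311) = 4556*(-1/3576) + (-598/5 + 1127/5 + (⅕)*529)/(-441 - 1311) = -1139/894 + (-598/5 + 1127/5 + 529/5)/(-1752) = -1139/894 + (1058/5)*(-1/1752) = -1139/894 - 529/4380 = -910291/652620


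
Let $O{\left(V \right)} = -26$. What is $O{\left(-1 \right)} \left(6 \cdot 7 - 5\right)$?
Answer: $-962$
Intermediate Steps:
$O{\left(-1 \right)} \left(6 \cdot 7 - 5\right) = - 26 \left(6 \cdot 7 - 5\right) = - 26 \left(42 - 5\right) = \left(-26\right) 37 = -962$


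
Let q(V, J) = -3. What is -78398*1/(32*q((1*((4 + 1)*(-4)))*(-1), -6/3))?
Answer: 39199/48 ≈ 816.65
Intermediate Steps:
-78398*1/(32*q((1*((4 + 1)*(-4)))*(-1), -6/3)) = -78398/(-3*2*16) = -78398/((-6*16)) = -78398/(-96) = -78398*(-1/96) = 39199/48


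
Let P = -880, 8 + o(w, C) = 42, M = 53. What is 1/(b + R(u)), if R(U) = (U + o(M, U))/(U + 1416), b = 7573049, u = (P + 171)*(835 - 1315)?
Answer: 170868/1293991906709 ≈ 1.3205e-7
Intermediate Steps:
o(w, C) = 34 (o(w, C) = -8 + 42 = 34)
u = 340320 (u = (-880 + 171)*(835 - 1315) = -709*(-480) = 340320)
R(U) = (34 + U)/(1416 + U) (R(U) = (U + 34)/(U + 1416) = (34 + U)/(1416 + U))
1/(b + R(u)) = 1/(7573049 + (34 + 340320)/(1416 + 340320)) = 1/(7573049 + 340354/341736) = 1/(7573049 + (1/341736)*340354) = 1/(7573049 + 170177/170868) = 1/(1293991906709/170868) = 170868/1293991906709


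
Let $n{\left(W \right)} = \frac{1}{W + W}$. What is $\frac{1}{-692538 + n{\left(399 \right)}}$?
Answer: $- \frac{798}{552645323} \approx -1.444 \cdot 10^{-6}$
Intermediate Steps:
$n{\left(W \right)} = \frac{1}{2 W}$
$\frac{1}{-692538 + n{\left(399 \right)}} = \frac{1}{-692538 + \frac{1}{2 \cdot 399}} = \frac{1}{-692538 + \frac{1}{2} \cdot \frac{1}{399}} = \frac{1}{-692538 + \frac{1}{798}} = \frac{1}{- \frac{552645323}{798}} = - \frac{798}{552645323}$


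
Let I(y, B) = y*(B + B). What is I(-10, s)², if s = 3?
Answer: 3600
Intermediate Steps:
I(y, B) = 2*B*y (I(y, B) = y*(2*B) = 2*B*y)
I(-10, s)² = (2*3*(-10))² = (-60)² = 3600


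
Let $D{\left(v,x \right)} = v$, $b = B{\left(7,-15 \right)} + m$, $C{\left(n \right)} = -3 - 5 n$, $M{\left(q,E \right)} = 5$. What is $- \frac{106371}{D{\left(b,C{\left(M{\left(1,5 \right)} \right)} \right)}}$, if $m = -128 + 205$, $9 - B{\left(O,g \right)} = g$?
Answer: $- \frac{106371}{101} \approx -1053.2$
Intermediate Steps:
$B{\left(O,g \right)} = 9 - g$
$m = 77$
$b = 101$ ($b = \left(9 - -15\right) + 77 = \left(9 + 15\right) + 77 = 24 + 77 = 101$)
$- \frac{106371}{D{\left(b,C{\left(M{\left(1,5 \right)} \right)} \right)}} = - \frac{106371}{101}$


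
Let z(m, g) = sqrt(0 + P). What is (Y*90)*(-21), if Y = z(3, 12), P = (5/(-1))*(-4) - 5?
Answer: -1890*sqrt(15) ≈ -7319.9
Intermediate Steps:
P = 15 (P = (5*(-1))*(-4) - 5 = -5*(-4) - 5 = 20 - 5 = 15)
z(m, g) = sqrt(15) (z(m, g) = sqrt(0 + 15) = sqrt(15))
Y = sqrt(15) ≈ 3.8730
(Y*90)*(-21) = (sqrt(15)*90)*(-21) = (90*sqrt(15))*(-21) = -1890*sqrt(15)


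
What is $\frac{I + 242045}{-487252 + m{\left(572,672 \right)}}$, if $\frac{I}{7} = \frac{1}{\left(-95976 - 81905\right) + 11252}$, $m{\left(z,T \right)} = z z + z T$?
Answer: $\frac{20165858149}{18688775382} \approx 1.079$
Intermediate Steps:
$m{\left(z,T \right)} = z^{2} + T z$
$I = - \frac{7}{166629}$ ($I = \frac{7}{\left(-95976 - 81905\right) + 11252} = \frac{7}{-177881 + 11252} = \frac{7}{-166629} = 7 \left(- \frac{1}{166629}\right) = - \frac{7}{166629} \approx -4.201 \cdot 10^{-5}$)
$\frac{I + 242045}{-487252 + m{\left(572,672 \right)}} = \frac{- \frac{7}{166629} + 242045}{-487252 + 572 \left(672 + 572\right)} = \frac{40331716298}{166629 \left(-487252 + 572 \cdot 1244\right)} = \frac{40331716298}{166629 \left(-487252 + 711568\right)} = \frac{40331716298}{166629 \cdot 224316} = \frac{40331716298}{166629} \cdot \frac{1}{224316} = \frac{20165858149}{18688775382}$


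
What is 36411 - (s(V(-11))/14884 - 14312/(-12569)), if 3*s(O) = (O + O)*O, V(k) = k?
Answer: 10217169701473/280615494 ≈ 36410.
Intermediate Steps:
s(O) = 2*O²/3 (s(O) = ((O + O)*O)/3 = ((2*O)*O)/3 = (2*O²)/3 = 2*O²/3)
36411 - (s(V(-11))/14884 - 14312/(-12569)) = 36411 - (((⅔)*(-11)²)/14884 - 14312/(-12569)) = 36411 - (((⅔)*121)*(1/14884) - 14312*(-1/12569)) = 36411 - ((242/3)*(1/14884) + 14312/12569) = 36411 - (121/22326 + 14312/12569) = 36411 - 1*321050561/280615494 = 36411 - 321050561/280615494 = 10217169701473/280615494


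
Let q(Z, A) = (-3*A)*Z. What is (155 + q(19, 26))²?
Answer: 1760929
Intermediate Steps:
q(Z, A) = -3*A*Z
(155 + q(19, 26))² = (155 - 3*26*19)² = (155 - 1482)² = (-1327)² = 1760929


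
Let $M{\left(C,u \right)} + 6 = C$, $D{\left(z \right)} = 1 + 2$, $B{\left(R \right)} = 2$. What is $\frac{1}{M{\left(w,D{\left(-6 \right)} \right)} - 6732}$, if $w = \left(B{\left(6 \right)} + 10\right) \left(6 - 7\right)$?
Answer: $- \frac{1}{6750} \approx -0.00014815$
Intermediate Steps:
$D{\left(z \right)} = 3$
$w = -12$ ($w = \left(2 + 10\right) \left(6 - 7\right) = 12 \left(-1\right) = -12$)
$M{\left(C,u \right)} = -6 + C$
$\frac{1}{M{\left(w,D{\left(-6 \right)} \right)} - 6732} = \frac{1}{\left(-6 - 12\right) - 6732} = \frac{1}{-18 - 6732} = \frac{1}{-6750} = - \frac{1}{6750}$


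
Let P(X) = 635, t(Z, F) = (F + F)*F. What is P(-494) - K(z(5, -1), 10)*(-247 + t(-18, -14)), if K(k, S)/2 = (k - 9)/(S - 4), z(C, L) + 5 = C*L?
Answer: 4660/3 ≈ 1553.3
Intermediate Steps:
t(Z, F) = 2*F² (t(Z, F) = (2*F)*F = 2*F²)
z(C, L) = -5 + C*L
K(k, S) = 2*(-9 + k)/(-4 + S) (K(k, S) = 2*((k - 9)/(S - 4)) = 2*((-9 + k)/(-4 + S)) = 2*(-9 + k)/(-4 + S))
P(-494) - K(z(5, -1), 10)*(-247 + t(-18, -14)) = 635 - 2*(-9 + (-5 + 5*(-1)))/(-4 + 10)*(-247 + 2*(-14)²) = 635 - 2*(-9 + (-5 - 5))/6*(-247 + 2*196) = 635 - 2*(⅙)*(-9 - 10)*(-247 + 392) = 635 - 2*(⅙)*(-19)*145 = 635 - (-19)*145/3 = 635 - 1*(-2755/3) = 635 + 2755/3 = 4660/3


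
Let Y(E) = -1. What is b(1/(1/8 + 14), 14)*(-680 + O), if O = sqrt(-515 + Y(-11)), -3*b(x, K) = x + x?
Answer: 10880/339 - 32*I*sqrt(129)/339 ≈ 32.094 - 1.0721*I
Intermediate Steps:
b(x, K) = -2*x/3 (b(x, K) = -(x + x)/3 = -2*x/3)
O = 2*I*sqrt(129) (O = sqrt(-515 - 1) = sqrt(-516) = 2*I*sqrt(129) ≈ 22.716*I)
b(1/(1/8 + 14), 14)*(-680 + O) = (-2/(3*(1/8 + 14)))*(-680 + 2*I*sqrt(129)) = (-2/(3*113/8))*(-680 + 2*I*sqrt(129)) = (-2/3*8/113)*(-680 + 2*I*sqrt(129)) = -16*(-680 + 2*I*sqrt(129))/339 = 10880/339 - 32*I*sqrt(129)/339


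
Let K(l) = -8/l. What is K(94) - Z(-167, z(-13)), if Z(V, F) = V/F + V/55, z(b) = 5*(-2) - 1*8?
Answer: -294373/46530 ≈ -6.3265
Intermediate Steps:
z(b) = -18 (z(b) = -10 - 8 = -18)
Z(V, F) = V/55 + V/F (Z(V, F) = V/F + V*(1/55) = V/F + V/55 = V/55 + V/F)
K(94) - Z(-167, z(-13)) = -8/94 - ((1/55)*(-167) - 167/(-18)) = -8*1/94 - (-167/55 - 167*(-1/18)) = -4/47 - (-167/55 + 167/18) = -4/47 - 1*6179/990 = -4/47 - 6179/990 = -294373/46530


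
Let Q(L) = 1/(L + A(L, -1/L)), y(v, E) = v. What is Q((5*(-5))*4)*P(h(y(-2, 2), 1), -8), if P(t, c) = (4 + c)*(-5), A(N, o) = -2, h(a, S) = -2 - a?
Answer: -10/51 ≈ -0.19608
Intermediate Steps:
P(t, c) = -20 - 5*c
Q(L) = 1/(-2 + L) (Q(L) = 1/(L - 2) = 1/(-2 + L))
Q((5*(-5))*4)*P(h(y(-2, 2), 1), -8) = (-20 - 5*(-8))/(-2 + (5*(-5))*4) = (-20 + 40)/(-2 - 25*4) = 20/(-2 - 100) = 20/(-102) = -1/102*20 = -10/51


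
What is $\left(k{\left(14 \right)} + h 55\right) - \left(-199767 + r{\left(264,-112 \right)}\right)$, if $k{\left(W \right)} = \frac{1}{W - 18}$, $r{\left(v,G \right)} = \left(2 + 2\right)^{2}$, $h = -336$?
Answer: $\frac{725083}{4} \approx 1.8127 \cdot 10^{5}$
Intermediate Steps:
$r{\left(v,G \right)} = 16$ ($r{\left(v,G \right)} = 4^{2} = 16$)
$k{\left(W \right)} = \frac{1}{-18 + W}$
$\left(k{\left(14 \right)} + h 55\right) - \left(-199767 + r{\left(264,-112 \right)}\right) = \left(\frac{1}{-18 + 14} - 18480\right) + \left(199767 - 16\right) = \left(\frac{1}{-4} - 18480\right) + \left(199767 - 16\right) = \left(- \frac{1}{4} - 18480\right) + 199751 = - \frac{73921}{4} + 199751 = \frac{725083}{4}$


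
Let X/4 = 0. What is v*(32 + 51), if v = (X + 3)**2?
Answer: 747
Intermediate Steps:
X = 0 (X = 4*0 = 0)
v = 9 (v = (0 + 3)**2 = 3**2 = 9)
v*(32 + 51) = 9*(32 + 51) = 9*83 = 747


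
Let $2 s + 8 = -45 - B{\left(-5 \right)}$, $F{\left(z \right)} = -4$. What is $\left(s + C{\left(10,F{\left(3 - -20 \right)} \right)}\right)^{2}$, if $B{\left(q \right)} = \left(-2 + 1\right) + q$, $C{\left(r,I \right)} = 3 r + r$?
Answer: $\frac{1089}{4} \approx 272.25$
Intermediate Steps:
$C{\left(r,I \right)} = 4 r$
$B{\left(q \right)} = -1 + q$
$s = - \frac{47}{2}$ ($s = -4 + \frac{-45 - \left(-1 - 5\right)}{2} = -4 + \frac{-45 - -6}{2} = -4 + \frac{-45 + 6}{2} = -4 + \frac{1}{2} \left(-39\right) = -4 - \frac{39}{2} = - \frac{47}{2} \approx -23.5$)
$\left(s + C{\left(10,F{\left(3 - -20 \right)} \right)}\right)^{2} = \left(- \frac{47}{2} + 4 \cdot 10\right)^{2} = \left(- \frac{47}{2} + 40\right)^{2} = \left(\frac{33}{2}\right)^{2} = \frac{1089}{4}$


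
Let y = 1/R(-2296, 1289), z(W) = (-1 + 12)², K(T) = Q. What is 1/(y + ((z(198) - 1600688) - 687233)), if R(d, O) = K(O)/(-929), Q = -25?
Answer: -25/57194071 ≈ -4.3711e-7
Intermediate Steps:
K(T) = -25
z(W) = 121 (z(W) = 11² = 121)
R(d, O) = 25/929 (R(d, O) = -25/(-929) = -25*(-1/929) = 25/929)
y = 929/25 (y = 1/(25/929) = 929/25 ≈ 37.160)
1/(y + ((z(198) - 1600688) - 687233)) = 1/(929/25 + ((121 - 1600688) - 687233)) = 1/(929/25 + (-1600567 - 687233)) = 1/(929/25 - 2287800) = 1/(-57194071/25) = -25/57194071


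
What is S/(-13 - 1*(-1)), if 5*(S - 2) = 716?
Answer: -121/10 ≈ -12.100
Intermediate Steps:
S = 726/5 (S = 2 + (1/5)*716 = 2 + 716/5 = 726/5 ≈ 145.20)
S/(-13 - 1*(-1)) = (726/5)/(-13 - 1*(-1)) = (726/5)/(-13 + 1) = (726/5)/(-12) = -1/12*726/5 = -121/10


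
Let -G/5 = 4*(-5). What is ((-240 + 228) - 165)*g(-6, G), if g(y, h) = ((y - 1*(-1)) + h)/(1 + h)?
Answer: -16815/101 ≈ -166.49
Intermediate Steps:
G = 100 (G = -20*(-5) = -5*(-20) = 100)
g(y, h) = (1 + h + y)/(1 + h) (g(y, h) = ((y + 1) + h)/(1 + h) = ((1 + y) + h)/(1 + h) = (1 + h + y)/(1 + h))
((-240 + 228) - 165)*g(-6, G) = ((-240 + 228) - 165)*((1 + 100 - 6)/(1 + 100)) = (-12 - 165)*(95/101) = -177*95/101 = -16815/101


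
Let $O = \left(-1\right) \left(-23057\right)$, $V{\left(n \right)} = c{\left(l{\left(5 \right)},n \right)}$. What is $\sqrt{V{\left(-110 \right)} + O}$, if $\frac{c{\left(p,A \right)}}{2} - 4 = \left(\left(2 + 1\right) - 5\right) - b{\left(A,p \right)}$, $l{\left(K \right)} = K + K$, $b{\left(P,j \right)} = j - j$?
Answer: $\sqrt{23061} \approx 151.86$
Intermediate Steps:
$b{\left(P,j \right)} = 0$
$l{\left(K \right)} = 2 K$
$c{\left(p,A \right)} = 4$ ($c{\left(p,A \right)} = 8 + 2 \left(\left(\left(2 + 1\right) - 5\right) - 0\right) = 8 + 2 \left(\left(3 - 5\right) + 0\right) = 8 + 2 \left(-2 + 0\right) = 8 + 2 \left(-2\right) = 8 - 4 = 4$)
$V{\left(n \right)} = 4$
$O = 23057$
$\sqrt{V{\left(-110 \right)} + O} = \sqrt{4 + 23057} = \sqrt{23061}$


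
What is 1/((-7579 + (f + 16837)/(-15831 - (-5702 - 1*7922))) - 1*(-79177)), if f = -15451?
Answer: 2207/158015400 ≈ 1.3967e-5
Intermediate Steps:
1/((-7579 + (f + 16837)/(-15831 - (-5702 - 1*7922))) - 1*(-79177)) = 1/((-7579 + (-15451 + 16837)/(-15831 - (-5702 - 1*7922))) - 1*(-79177)) = 1/((-7579 + 1386/(-15831 - (-5702 - 7922))) + 79177) = 1/((-7579 + 1386/(-15831 - 1*(-13624))) + 79177) = 1/((-7579 + 1386/(-15831 + 13624)) + 79177) = 1/((-7579 + 1386/(-2207)) + 79177) = 1/((-7579 + 1386*(-1/2207)) + 79177) = 1/((-7579 - 1386/2207) + 79177) = 1/(-16728239/2207 + 79177) = 1/(158015400/2207) = 2207/158015400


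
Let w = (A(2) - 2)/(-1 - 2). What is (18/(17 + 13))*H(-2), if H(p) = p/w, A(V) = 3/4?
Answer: -72/25 ≈ -2.8800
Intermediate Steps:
A(V) = ¾ (A(V) = 3*(¼) = ¾)
w = 5/12 (w = (¾ - 2)/(-1 - 2) = -5/4/(-3) = -5/4*(-⅓) = 5/12 ≈ 0.41667)
H(p) = 12*p/5 (H(p) = p/(5/12) = p*(12/5) = 12*p/5)
(18/(17 + 13))*H(-2) = (18/(17 + 13))*((12/5)*(-2)) = (18/30)*(-24/5) = ((1/30)*18)*(-24/5) = (⅗)*(-24/5) = -72/25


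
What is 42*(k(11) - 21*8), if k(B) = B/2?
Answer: -6825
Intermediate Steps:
k(B) = B/2 (k(B) = B*(½) = B/2)
42*(k(11) - 21*8) = 42*((½)*11 - 21*8) = 42*(11/2 - 168) = 42*(-325/2) = -6825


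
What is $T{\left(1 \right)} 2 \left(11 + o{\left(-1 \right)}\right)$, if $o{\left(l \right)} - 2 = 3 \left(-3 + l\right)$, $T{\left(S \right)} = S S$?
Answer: $2$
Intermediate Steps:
$T{\left(S \right)} = S^{2}$
$o{\left(l \right)} = -7 + 3 l$ ($o{\left(l \right)} = 2 + 3 \left(-3 + l\right) = 2 + \left(-9 + 3 l\right) = -7 + 3 l$)
$T{\left(1 \right)} 2 \left(11 + o{\left(-1 \right)}\right) = 1^{2} \cdot 2 \left(11 + \left(-7 + 3 \left(-1\right)\right)\right) = 1 \cdot 2 \left(11 - 10\right) = 2 \left(11 - 10\right) = 2 \cdot 1 = 2$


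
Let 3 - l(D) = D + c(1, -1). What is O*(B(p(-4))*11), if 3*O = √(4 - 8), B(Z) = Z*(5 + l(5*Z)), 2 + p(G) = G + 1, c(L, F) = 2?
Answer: -3410*I/3 ≈ -1136.7*I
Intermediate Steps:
l(D) = 1 - D (l(D) = 3 - (D + 2) = 3 - (2 + D) = 3 + (-2 - D) = 1 - D)
p(G) = -1 + G (p(G) = -2 + (G + 1) = -2 + (1 + G) = -1 + G)
B(Z) = Z*(6 - 5*Z) (B(Z) = Z*(5 + (1 - 5*Z)) = Z*(6 - 5*Z))
O = 2*I/3 (O = √(4 - 8)/3 = √(-4)/3 = (2*I)/3 = 2*I/3 ≈ 0.66667*I)
O*(B(p(-4))*11) = (2*I/3)*(((-1 - 4)*(6 - 5*(-1 - 4)))*11) = (2*I/3)*(-5*(6 - 5*(-5))*11) = (2*I/3)*(-5*(6 + 25)*11) = (2*I/3)*(-5*31*11) = (2*I/3)*(-155*11) = (2*I/3)*(-1705) = -3410*I/3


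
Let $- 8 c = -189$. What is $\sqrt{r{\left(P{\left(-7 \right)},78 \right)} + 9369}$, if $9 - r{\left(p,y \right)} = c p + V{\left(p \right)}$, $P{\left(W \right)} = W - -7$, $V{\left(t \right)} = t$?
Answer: $3 \sqrt{1042} \approx 96.84$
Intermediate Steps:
$c = \frac{189}{8}$ ($c = \left(- \frac{1}{8}\right) \left(-189\right) = \frac{189}{8} \approx 23.625$)
$P{\left(W \right)} = 7 + W$ ($P{\left(W \right)} = W + 7 = 7 + W$)
$r{\left(p,y \right)} = 9 - \frac{197 p}{8}$ ($r{\left(p,y \right)} = 9 - \left(\frac{189 p}{8} + p\right) = 9 - \frac{197 p}{8}$)
$\sqrt{r{\left(P{\left(-7 \right)},78 \right)} + 9369} = \sqrt{\left(9 - \frac{197 \left(7 - 7\right)}{8}\right) + 9369} = \sqrt{\left(9 - 0\right) + 9369} = \sqrt{\left(9 + 0\right) + 9369} = \sqrt{9 + 9369} = \sqrt{9378} = 3 \sqrt{1042}$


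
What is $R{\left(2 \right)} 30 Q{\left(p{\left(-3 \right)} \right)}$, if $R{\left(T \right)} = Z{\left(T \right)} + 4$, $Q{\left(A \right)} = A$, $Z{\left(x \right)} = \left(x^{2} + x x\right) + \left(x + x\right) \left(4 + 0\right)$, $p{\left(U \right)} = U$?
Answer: $-2520$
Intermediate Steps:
$Z{\left(x \right)} = 2 x^{2} + 8 x$ ($Z{\left(x \right)} = \left(x^{2} + x^{2}\right) + 2 x 4 = 2 x^{2} + 8 x$)
$R{\left(T \right)} = 4 + 2 T \left(4 + T\right)$ ($R{\left(T \right)} = 2 T \left(4 + T\right) + 4 = 4 + 2 T \left(4 + T\right)$)
$R{\left(2 \right)} 30 Q{\left(p{\left(-3 \right)} \right)} = \left(4 + 2 \cdot 2 \left(4 + 2\right)\right) 30 \left(-3\right) = \left(4 + 2 \cdot 2 \cdot 6\right) 30 \left(-3\right) = \left(4 + 24\right) 30 \left(-3\right) = 28 \cdot 30 \left(-3\right) = 840 \left(-3\right) = -2520$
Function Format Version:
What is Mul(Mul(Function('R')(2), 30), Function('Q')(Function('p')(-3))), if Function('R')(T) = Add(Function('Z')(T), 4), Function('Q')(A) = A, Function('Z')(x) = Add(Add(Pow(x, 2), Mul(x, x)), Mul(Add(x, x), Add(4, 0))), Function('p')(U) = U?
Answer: -2520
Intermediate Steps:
Function('Z')(x) = Add(Mul(2, Pow(x, 2)), Mul(8, x)) (Function('Z')(x) = Add(Add(Pow(x, 2), Pow(x, 2)), Mul(Mul(2, x), 4)) = Add(Mul(2, Pow(x, 2)), Mul(8, x)))
Function('R')(T) = Add(4, Mul(2, T, Add(4, T))) (Function('R')(T) = Add(Mul(2, T, Add(4, T)), 4) = Add(4, Mul(2, T, Add(4, T))))
Mul(Mul(Function('R')(2), 30), Function('Q')(Function('p')(-3))) = Mul(Mul(Add(4, Mul(2, 2, Add(4, 2))), 30), -3) = Mul(Mul(Add(4, Mul(2, 2, 6)), 30), -3) = Mul(Mul(Add(4, 24), 30), -3) = Mul(Mul(28, 30), -3) = Mul(840, -3) = -2520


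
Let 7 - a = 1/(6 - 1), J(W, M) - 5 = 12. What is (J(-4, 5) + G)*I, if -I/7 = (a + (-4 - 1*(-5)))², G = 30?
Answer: -500409/25 ≈ -20016.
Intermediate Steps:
J(W, M) = 17 (J(W, M) = 5 + 12 = 17)
a = 34/5 (a = 7 - 1/(6 - 1) = 7 - 1/5 = 7 - 1*⅕ = 7 - ⅕ = 34/5 ≈ 6.8000)
I = -10647/25 (I = -7*(34/5 + (-4 - 1*(-5)))² = -7*(34/5 + (-4 + 5))² = -7*(34/5 + 1)² = -7*(39/5)² = -7*1521/25 = -10647/25 ≈ -425.88)
(J(-4, 5) + G)*I = (17 + 30)*(-10647/25) = 47*(-10647/25) = -500409/25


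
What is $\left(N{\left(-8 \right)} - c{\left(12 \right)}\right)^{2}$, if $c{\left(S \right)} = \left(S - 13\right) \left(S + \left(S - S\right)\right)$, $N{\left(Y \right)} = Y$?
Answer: $16$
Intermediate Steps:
$c{\left(S \right)} = S \left(-13 + S\right)$ ($c{\left(S \right)} = \left(-13 + S\right) \left(S + 0\right) = \left(-13 + S\right) S = S \left(-13 + S\right)$)
$\left(N{\left(-8 \right)} - c{\left(12 \right)}\right)^{2} = \left(-8 - 12 \left(-13 + 12\right)\right)^{2} = \left(-8 - 12 \left(-1\right)\right)^{2} = \left(-8 - -12\right)^{2} = \left(-8 + 12\right)^{2} = 4^{2} = 16$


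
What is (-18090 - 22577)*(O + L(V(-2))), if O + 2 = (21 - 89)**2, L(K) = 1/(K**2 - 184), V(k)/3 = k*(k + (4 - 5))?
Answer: -26314843027/140 ≈ -1.8796e+8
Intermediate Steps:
V(k) = 3*k*(-1 + k) (V(k) = 3*(k*(k + (4 - 5))) = 3*(k*(k - 1)) = 3*(k*(-1 + k)) = 3*k*(-1 + k))
L(K) = 1/(-184 + K**2)
O = 4622 (O = -2 + (21 - 89)**2 = -2 + (-68)**2 = -2 + 4624 = 4622)
(-18090 - 22577)*(O + L(V(-2))) = (-18090 - 22577)*(4622 + 1/(-184 + (3*(-2)*(-1 - 2))**2)) = -40667*(4622 + 1/(-184 + (3*(-2)*(-3))**2)) = -40667*(4622 + 1/(-184 + 18**2)) = -40667*(4622 + 1/(-184 + 324)) = -40667*(4622 + 1/140) = -40667*647081/140 = -26314843027/140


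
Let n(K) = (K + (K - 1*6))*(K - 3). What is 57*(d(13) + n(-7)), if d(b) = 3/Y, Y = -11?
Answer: 125229/11 ≈ 11384.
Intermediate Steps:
d(b) = -3/11 (d(b) = 3/(-11) = 3*(-1/11) = -3/11)
n(K) = (-6 + 2*K)*(-3 + K) (n(K) = (K + (K - 6))*(-3 + K) = (K + (-6 + K))*(-3 + K) = (-6 + 2*K)*(-3 + K))
57*(d(13) + n(-7)) = 57*(-3/11 + (18 - 12*(-7) + 2*(-7)²)) = 57*(-3/11 + (18 + 84 + 2*49)) = 57*(-3/11 + (18 + 84 + 98)) = 57*(-3/11 + 200) = 57*(2197/11) = 125229/11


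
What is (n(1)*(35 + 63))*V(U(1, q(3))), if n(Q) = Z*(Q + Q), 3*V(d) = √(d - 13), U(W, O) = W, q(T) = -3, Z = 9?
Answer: 1176*I*√3 ≈ 2036.9*I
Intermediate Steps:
V(d) = √(-13 + d)/3 (V(d) = √(d - 13)/3 = √(-13 + d)/3)
n(Q) = 18*Q (n(Q) = 9*(Q + Q) = 9*(2*Q) = 18*Q)
(n(1)*(35 + 63))*V(U(1, q(3))) = ((18*1)*(35 + 63))*(√(-13 + 1)/3) = (18*98)*(√(-12)/3) = 1764*((2*I*√3)/3) = 1764*(2*I*√3/3) = 1176*I*√3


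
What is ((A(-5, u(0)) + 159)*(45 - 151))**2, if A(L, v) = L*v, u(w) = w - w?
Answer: 284057316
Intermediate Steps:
u(w) = 0
((A(-5, u(0)) + 159)*(45 - 151))**2 = ((-5*0 + 159)*(45 - 151))**2 = ((0 + 159)*(-106))**2 = (159*(-106))**2 = (-16854)**2 = 284057316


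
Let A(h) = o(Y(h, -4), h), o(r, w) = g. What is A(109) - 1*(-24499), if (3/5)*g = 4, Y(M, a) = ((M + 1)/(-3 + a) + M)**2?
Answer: 73517/3 ≈ 24506.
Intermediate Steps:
Y(M, a) = (M + (1 + M)/(-3 + a))**2 (Y(M, a) = ((1 + M)/(-3 + a) + M)**2 = (M + (1 + M)/(-3 + a))**2)
g = 20/3 (g = (5/3)*4 = 20/3 ≈ 6.6667)
o(r, w) = 20/3
A(h) = 20/3
A(109) - 1*(-24499) = 20/3 - 1*(-24499) = 20/3 + 24499 = 73517/3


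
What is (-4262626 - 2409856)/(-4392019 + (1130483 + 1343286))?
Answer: 3336241/959125 ≈ 3.4784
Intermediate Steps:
(-4262626 - 2409856)/(-4392019 + (1130483 + 1343286)) = -6672482/(-4392019 + 2473769) = -6672482/(-1918250) = -6672482*(-1/1918250) = 3336241/959125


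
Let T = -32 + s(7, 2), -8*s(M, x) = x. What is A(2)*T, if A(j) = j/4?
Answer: -129/8 ≈ -16.125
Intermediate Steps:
s(M, x) = -x/8
A(j) = j/4 (A(j) = j*(1/4) = j/4)
T = -129/4 (T = -32 - 1/8*2 = -32 - 1/4 = -129/4 ≈ -32.250)
A(2)*T = ((1/4)*2)*(-129/4) = (1/2)*(-129/4) = -129/8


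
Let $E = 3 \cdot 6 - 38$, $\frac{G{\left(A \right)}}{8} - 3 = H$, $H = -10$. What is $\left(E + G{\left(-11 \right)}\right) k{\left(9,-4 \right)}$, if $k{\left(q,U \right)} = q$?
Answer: $-684$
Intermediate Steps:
$G{\left(A \right)} = -56$ ($G{\left(A \right)} = 24 + 8 \left(-10\right) = 24 - 80 = -56$)
$E = -20$ ($E = 18 - 38 = -20$)
$\left(E + G{\left(-11 \right)}\right) k{\left(9,-4 \right)} = \left(-20 - 56\right) 9 = \left(-76\right) 9 = -684$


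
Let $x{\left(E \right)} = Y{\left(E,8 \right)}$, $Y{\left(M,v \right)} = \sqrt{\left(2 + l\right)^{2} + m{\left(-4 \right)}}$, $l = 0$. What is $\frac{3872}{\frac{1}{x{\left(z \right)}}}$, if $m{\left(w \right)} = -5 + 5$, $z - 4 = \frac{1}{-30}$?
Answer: $7744$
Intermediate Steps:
$z = \frac{119}{30}$ ($z = 4 + \frac{1}{-30} = 4 - \frac{1}{30} = \frac{119}{30} \approx 3.9667$)
$m{\left(w \right)} = 0$
$Y{\left(M,v \right)} = 2$ ($Y{\left(M,v \right)} = \sqrt{\left(2 + 0\right)^{2} + 0} = \sqrt{2^{2} + 0} = \sqrt{4 + 0} = \sqrt{4} = 2$)
$x{\left(E \right)} = 2$
$\frac{3872}{\frac{1}{x{\left(z \right)}}} = \frac{3872}{\frac{1}{2}} = 3872 \frac{1}{\frac{1}{2}} = 3872 \cdot 2 = 7744$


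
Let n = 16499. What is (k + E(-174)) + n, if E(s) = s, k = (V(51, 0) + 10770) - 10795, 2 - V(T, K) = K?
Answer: 16302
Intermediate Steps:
V(T, K) = 2 - K
k = -23 (k = ((2 - 1*0) + 10770) - 10795 = ((2 + 0) + 10770) - 10795 = (2 + 10770) - 10795 = 10772 - 10795 = -23)
(k + E(-174)) + n = (-23 - 174) + 16499 = -197 + 16499 = 16302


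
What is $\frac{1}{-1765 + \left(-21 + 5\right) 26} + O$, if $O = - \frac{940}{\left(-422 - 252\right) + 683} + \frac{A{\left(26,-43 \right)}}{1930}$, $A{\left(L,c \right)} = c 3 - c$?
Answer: $- \frac{659745944}{6313995} \approx -104.49$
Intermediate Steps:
$A{\left(L,c \right)} = 2 c$ ($A{\left(L,c \right)} = 3 c - c = 2 c$)
$O = - \frac{907487}{8685}$ ($O = - \frac{940}{\left(-422 - 252\right) + 683} + \frac{2 \left(-43\right)}{1930} = - \frac{940}{-674 + 683} - \frac{43}{965} = - \frac{940}{9} - \frac{43}{965} = - \frac{907487}{8685} \approx -104.49$)
$\frac{1}{-1765 + \left(-21 + 5\right) 26} + O = \frac{1}{-1765 + \left(-21 + 5\right) 26} - \frac{907487}{8685} = \frac{1}{-1765 - 416} - \frac{907487}{8685} = \frac{1}{-2181} - \frac{907487}{8685} = - \frac{1}{2181} - \frac{907487}{8685} = - \frac{659745944}{6313995}$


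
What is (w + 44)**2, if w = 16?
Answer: 3600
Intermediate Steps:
(w + 44)**2 = (16 + 44)**2 = 60**2 = 3600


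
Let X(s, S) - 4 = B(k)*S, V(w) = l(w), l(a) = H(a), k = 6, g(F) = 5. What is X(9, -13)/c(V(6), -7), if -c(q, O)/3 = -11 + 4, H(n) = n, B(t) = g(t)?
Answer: -61/21 ≈ -2.9048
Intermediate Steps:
B(t) = 5
l(a) = a
V(w) = w
c(q, O) = 21 (c(q, O) = -3*(-11 + 4) = -3*(-7) = 21)
X(s, S) = 4 + 5*S
X(9, -13)/c(V(6), -7) = (4 + 5*(-13))/21 = (4 - 65)*(1/21) = -61*1/21 = -61/21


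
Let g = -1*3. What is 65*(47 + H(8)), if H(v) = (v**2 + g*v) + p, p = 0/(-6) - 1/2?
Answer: 11245/2 ≈ 5622.5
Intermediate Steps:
g = -3
p = -1/2 (p = 0*(-1/6) - 1*1/2 = 0 - 1/2 = -1/2 ≈ -0.50000)
H(v) = -1/2 + v**2 - 3*v (H(v) = (v**2 - 3*v) - 1/2 = -1/2 + v**2 - 3*v)
65*(47 + H(8)) = 65*(47 + (-1/2 + 8**2 - 3*8)) = 65*(47 + (-1/2 + 64 - 24)) = 65*(47 + 79/2) = 65*(173/2) = 11245/2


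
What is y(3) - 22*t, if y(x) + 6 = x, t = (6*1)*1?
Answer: -135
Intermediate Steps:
t = 6 (t = 6*1 = 6)
y(x) = -6 + x
y(3) - 22*t = (-6 + 3) - 22*6 = -3 - 132 = -135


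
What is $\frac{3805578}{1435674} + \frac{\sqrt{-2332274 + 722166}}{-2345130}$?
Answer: $\frac{634263}{239279} - \frac{i \sqrt{402527}}{1172565} \approx 2.6507 - 0.00054108 i$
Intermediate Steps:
$\frac{3805578}{1435674} + \frac{\sqrt{-2332274 + 722166}}{-2345130} = 3805578 \cdot \frac{1}{1435674} + \sqrt{-1610108} \left(- \frac{1}{2345130}\right) = \frac{634263}{239279} + 2 i \sqrt{402527} \left(- \frac{1}{2345130}\right) = \frac{634263}{239279} - \frac{i \sqrt{402527}}{1172565}$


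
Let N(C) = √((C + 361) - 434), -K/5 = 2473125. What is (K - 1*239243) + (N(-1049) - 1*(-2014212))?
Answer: -10590656 + I*√1122 ≈ -1.0591e+7 + 33.496*I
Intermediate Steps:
K = -12365625 (K = -5*2473125 = -12365625)
N(C) = √(-73 + C) (N(C) = √((361 + C) - 434) = √(-73 + C))
(K - 1*239243) + (N(-1049) - 1*(-2014212)) = (-12365625 - 1*239243) + (√(-73 - 1049) - 1*(-2014212)) = (-12365625 - 239243) + (√(-1122) + 2014212) = -12604868 + (I*√1122 + 2014212) = -12604868 + (2014212 + I*√1122) = -10590656 + I*√1122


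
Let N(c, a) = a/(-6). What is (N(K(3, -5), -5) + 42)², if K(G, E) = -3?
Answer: 66049/36 ≈ 1834.7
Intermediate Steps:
N(c, a) = -a/6 (N(c, a) = a*(-⅙) = -a/6)
(N(K(3, -5), -5) + 42)² = (-⅙*(-5) + 42)² = (⅚ + 42)² = (257/6)² = 66049/36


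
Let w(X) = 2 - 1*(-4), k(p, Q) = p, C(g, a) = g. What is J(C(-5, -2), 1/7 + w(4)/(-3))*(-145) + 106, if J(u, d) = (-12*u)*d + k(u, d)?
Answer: 118917/7 ≈ 16988.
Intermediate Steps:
w(X) = 6 (w(X) = 2 + 4 = 6)
J(u, d) = u - 12*d*u (J(u, d) = (-12*u)*d + u = -12*d*u + u = u - 12*d*u)
J(C(-5, -2), 1/7 + w(4)/(-3))*(-145) + 106 = -5*(1 - 12*(1/7 + 6/(-3)))*(-145) + 106 = -5*(1 - 12*(1*(⅐) + 6*(-⅓)))*(-145) + 106 = -5*(1 - 12*(⅐ - 2))*(-145) + 106 = -5*(1 - 12*(-13/7))*(-145) + 106 = -5*(1 + 156/7)*(-145) + 106 = -5*163/7*(-145) + 106 = -815/7*(-145) + 106 = 118175/7 + 106 = 118917/7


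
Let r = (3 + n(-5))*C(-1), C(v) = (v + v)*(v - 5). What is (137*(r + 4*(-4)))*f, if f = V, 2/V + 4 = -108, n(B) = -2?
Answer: 137/14 ≈ 9.7857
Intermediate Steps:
V = -1/56 (V = 2/(-4 - 108) = 2/(-112) = 2*(-1/112) = -1/56 ≈ -0.017857)
C(v) = 2*v*(-5 + v) (C(v) = (2*v)*(-5 + v) = 2*v*(-5 + v))
r = 12 (r = (3 - 2)*(2*(-1)*(-5 - 1)) = 1*(2*(-1)*(-6)) = 1*12 = 12)
f = -1/56 ≈ -0.017857
(137*(r + 4*(-4)))*f = (137*(12 + 4*(-4)))*(-1/56) = (137*(12 - 16))*(-1/56) = (137*(-4))*(-1/56) = -548*(-1/56) = 137/14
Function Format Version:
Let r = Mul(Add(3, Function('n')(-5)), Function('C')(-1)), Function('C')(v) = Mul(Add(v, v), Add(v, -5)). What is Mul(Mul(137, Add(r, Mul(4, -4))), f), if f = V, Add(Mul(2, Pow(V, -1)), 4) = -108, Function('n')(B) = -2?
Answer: Rational(137, 14) ≈ 9.7857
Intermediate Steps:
V = Rational(-1, 56) (V = Mul(2, Pow(Add(-4, -108), -1)) = Mul(2, Pow(-112, -1)) = Mul(2, Rational(-1, 112)) = Rational(-1, 56) ≈ -0.017857)
Function('C')(v) = Mul(2, v, Add(-5, v)) (Function('C')(v) = Mul(Mul(2, v), Add(-5, v)) = Mul(2, v, Add(-5, v)))
r = 12 (r = Mul(Add(3, -2), Mul(2, -1, Add(-5, -1))) = Mul(1, Mul(2, -1, -6)) = Mul(1, 12) = 12)
f = Rational(-1, 56) ≈ -0.017857
Mul(Mul(137, Add(r, Mul(4, -4))), f) = Mul(Mul(137, Add(12, Mul(4, -4))), Rational(-1, 56)) = Mul(Mul(137, Add(12, -16)), Rational(-1, 56)) = Mul(Mul(137, -4), Rational(-1, 56)) = Mul(-548, Rational(-1, 56)) = Rational(137, 14)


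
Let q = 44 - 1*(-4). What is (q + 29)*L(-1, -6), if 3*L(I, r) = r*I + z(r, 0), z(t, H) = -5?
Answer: 77/3 ≈ 25.667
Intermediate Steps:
q = 48 (q = 44 + 4 = 48)
L(I, r) = -5/3 + I*r/3 (L(I, r) = (r*I - 5)/3 = (I*r - 5)/3 = (-5 + I*r)/3 = -5/3 + I*r/3)
(q + 29)*L(-1, -6) = (48 + 29)*(-5/3 + (⅓)*(-1)*(-6)) = 77*(-5/3 + 2) = 77*(⅓) = 77/3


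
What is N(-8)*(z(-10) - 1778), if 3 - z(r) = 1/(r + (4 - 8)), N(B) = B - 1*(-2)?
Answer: 74547/7 ≈ 10650.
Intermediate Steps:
N(B) = 2 + B (N(B) = B + 2 = 2 + B)
z(r) = 3 - 1/(-4 + r) (z(r) = 3 - 1/(r + (4 - 8)) = 3 - 1/(r - 4) = 3 - 1/(-4 + r))
N(-8)*(z(-10) - 1778) = (2 - 8)*((-13 + 3*(-10))/(-4 - 10) - 1778) = -6*((-13 - 30)/(-14) - 1778) = -6*(-1/14*(-43) - 1778) = -6*(43/14 - 1778) = -6*(-24849/14) = 74547/7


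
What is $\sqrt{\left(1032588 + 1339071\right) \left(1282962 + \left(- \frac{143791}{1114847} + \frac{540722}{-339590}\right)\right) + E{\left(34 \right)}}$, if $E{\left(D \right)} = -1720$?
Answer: $\frac{13 \sqrt{767119617992858027772269233970}}{6527429185} \approx 1.7443 \cdot 10^{6}$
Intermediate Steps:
$\sqrt{\left(1032588 + 1339071\right) \left(1282962 + \left(- \frac{143791}{1114847} + \frac{540722}{-339590}\right)\right) + E{\left(34 \right)}} = \sqrt{\left(1032588 + 1339071\right) \left(1282962 + \left(- \frac{143791}{1114847} + \frac{540722}{-339590}\right)\right) - 1720} = \sqrt{2371659 \left(1282962 + \left(\left(-143791\right) \frac{1}{1114847} + 540722 \left(- \frac{1}{339590}\right)\right)\right) - 1720} = \sqrt{2371659 \left(1282962 - \frac{11235384228}{6527429185}\right) - 1720} = \sqrt{2371659 \cdot \frac{8374432366661742}{6527429185} - 1720} = \sqrt{\frac{19861297892284620369978}{6527429185} - 1720} = \sqrt{\frac{19861297881057442171778}{6527429185}} = \frac{13 \sqrt{767119617992858027772269233970}}{6527429185}$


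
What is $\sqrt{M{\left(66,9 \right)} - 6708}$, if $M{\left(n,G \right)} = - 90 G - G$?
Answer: $i \sqrt{7527} \approx 86.758 i$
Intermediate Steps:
$M{\left(n,G \right)} = - 91 G$
$\sqrt{M{\left(66,9 \right)} - 6708} = \sqrt{\left(-91\right) 9 - 6708} = \sqrt{-819 - 6708} = \sqrt{-7527} = i \sqrt{7527}$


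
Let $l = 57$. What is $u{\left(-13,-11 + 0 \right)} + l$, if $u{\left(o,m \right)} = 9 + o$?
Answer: $53$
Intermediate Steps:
$u{\left(-13,-11 + 0 \right)} + l = \left(9 - 13\right) + 57 = -4 + 57 = 53$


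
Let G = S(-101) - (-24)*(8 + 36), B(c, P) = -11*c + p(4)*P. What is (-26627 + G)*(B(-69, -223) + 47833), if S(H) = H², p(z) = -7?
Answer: -770851610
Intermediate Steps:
B(c, P) = -11*c - 7*P
G = 11257 (G = (-101)² - (-24)*(8 + 36) = 10201 - (-24)*44 = 10201 - 1*(-1056) = 10201 + 1056 = 11257)
(-26627 + G)*(B(-69, -223) + 47833) = (-26627 + 11257)*((-11*(-69) - 7*(-223)) + 47833) = -15370*((759 + 1561) + 47833) = -15370*(2320 + 47833) = -15370*50153 = -770851610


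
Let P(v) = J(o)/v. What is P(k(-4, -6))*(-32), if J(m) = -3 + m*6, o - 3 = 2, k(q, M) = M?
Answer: 144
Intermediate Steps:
o = 5 (o = 3 + 2 = 5)
J(m) = -3 + 6*m
P(v) = 27/v (P(v) = (-3 + 6*5)/v = (-3 + 30)/v = 27/v)
P(k(-4, -6))*(-32) = (27/(-6))*(-32) = (27*(-⅙))*(-32) = -9/2*(-32) = 144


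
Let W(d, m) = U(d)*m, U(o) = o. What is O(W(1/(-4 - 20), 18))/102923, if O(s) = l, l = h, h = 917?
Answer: 917/102923 ≈ 0.0089096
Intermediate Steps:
W(d, m) = d*m
l = 917
O(s) = 917
O(W(1/(-4 - 20), 18))/102923 = 917/102923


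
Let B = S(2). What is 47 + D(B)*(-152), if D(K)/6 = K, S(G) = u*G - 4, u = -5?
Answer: 12815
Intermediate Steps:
S(G) = -4 - 5*G (S(G) = -5*G - 4 = -4 - 5*G)
B = -14 (B = -4 - 5*2 = -4 - 10 = -14)
D(K) = 6*K
47 + D(B)*(-152) = 47 + (6*(-14))*(-152) = 47 - 84*(-152) = 47 + 12768 = 12815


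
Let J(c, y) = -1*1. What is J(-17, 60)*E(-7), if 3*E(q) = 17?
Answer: -17/3 ≈ -5.6667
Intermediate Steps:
J(c, y) = -1
E(q) = 17/3 (E(q) = (⅓)*17 = 17/3)
J(-17, 60)*E(-7) = -1*17/3 = -17/3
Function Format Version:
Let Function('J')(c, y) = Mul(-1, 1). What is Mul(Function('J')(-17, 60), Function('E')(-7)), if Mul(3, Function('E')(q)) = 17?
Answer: Rational(-17, 3) ≈ -5.6667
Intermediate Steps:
Function('J')(c, y) = -1
Function('E')(q) = Rational(17, 3) (Function('E')(q) = Mul(Rational(1, 3), 17) = Rational(17, 3))
Mul(Function('J')(-17, 60), Function('E')(-7)) = Mul(-1, Rational(17, 3)) = Rational(-17, 3)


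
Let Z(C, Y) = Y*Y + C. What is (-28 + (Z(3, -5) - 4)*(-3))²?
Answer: 10000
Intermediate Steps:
Z(C, Y) = C + Y² (Z(C, Y) = Y² + C = C + Y²)
(-28 + (Z(3, -5) - 4)*(-3))² = (-28 + ((3 + (-5)²) - 4)*(-3))² = (-28 + ((3 + 25) - 4)*(-3))² = (-28 + (28 - 4)*(-3))² = (-28 + 24*(-3))² = (-28 - 72)² = (-100)² = 10000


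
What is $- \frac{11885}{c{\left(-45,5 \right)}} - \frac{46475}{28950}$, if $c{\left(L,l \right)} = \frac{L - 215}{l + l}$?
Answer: $\frac{3428624}{7527} \approx 455.51$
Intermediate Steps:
$c{\left(L,l \right)} = \frac{-215 + L}{2 l}$
$- \frac{11885}{c{\left(-45,5 \right)}} - \frac{46475}{28950} = - \frac{11885}{\frac{1}{2} \cdot \frac{1}{5} \left(-215 - 45\right)} - \frac{46475}{28950} = - \frac{11885}{\frac{1}{2} \cdot \frac{1}{5} \left(-260\right)} - \frac{1859}{1158} = - \frac{11885}{-26} - \frac{1859}{1158} = \left(-11885\right) \left(- \frac{1}{26}\right) - \frac{1859}{1158} = \frac{11885}{26} - \frac{1859}{1158} = \frac{3428624}{7527}$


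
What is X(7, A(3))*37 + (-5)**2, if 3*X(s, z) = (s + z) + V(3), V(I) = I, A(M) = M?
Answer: 556/3 ≈ 185.33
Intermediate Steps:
X(s, z) = 1 + s/3 + z/3 (X(s, z) = ((s + z) + 3)/3 = (3 + s + z)/3 = 1 + s/3 + z/3)
X(7, A(3))*37 + (-5)**2 = (1 + (1/3)*7 + (1/3)*3)*37 + (-5)**2 = (1 + 7/3 + 1)*37 + 25 = (13/3)*37 + 25 = 481/3 + 25 = 556/3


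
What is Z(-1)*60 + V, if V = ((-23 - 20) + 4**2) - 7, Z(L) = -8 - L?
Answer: -454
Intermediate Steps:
V = -34 (V = (-43 + 16) - 7 = -27 - 7 = -34)
Z(-1)*60 + V = (-8 - 1*(-1))*60 - 34 = (-8 + 1)*60 - 34 = -7*60 - 34 = -420 - 34 = -454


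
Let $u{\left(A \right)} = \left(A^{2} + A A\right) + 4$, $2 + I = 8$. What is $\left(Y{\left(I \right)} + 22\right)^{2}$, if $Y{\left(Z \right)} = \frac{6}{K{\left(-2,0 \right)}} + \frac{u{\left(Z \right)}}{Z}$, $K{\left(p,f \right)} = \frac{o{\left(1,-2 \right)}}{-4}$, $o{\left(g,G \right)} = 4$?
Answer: $\frac{7396}{9} \approx 821.78$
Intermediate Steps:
$I = 6$ ($I = -2 + 8 = 6$)
$u{\left(A \right)} = 4 + 2 A^{2}$ ($u{\left(A \right)} = \left(A^{2} + A^{2}\right) + 4 = 2 A^{2} + 4 = 4 + 2 A^{2}$)
$K{\left(p,f \right)} = -1$ ($K{\left(p,f \right)} = \frac{4}{-4} = 4 \left(- \frac{1}{4}\right) = -1$)
$Y{\left(Z \right)} = -6 + \frac{4 + 2 Z^{2}}{Z}$ ($Y{\left(Z \right)} = \frac{6}{-1} + \frac{4 + 2 Z^{2}}{Z} = 6 \left(-1\right) + \frac{4 + 2 Z^{2}}{Z} = -6 + \frac{4 + 2 Z^{2}}{Z}$)
$\left(Y{\left(I \right)} + 22\right)^{2} = \left(\left(-6 + 2 \cdot 6 + \frac{4}{6}\right) + 22\right)^{2} = \left(\left(-6 + 12 + 4 \cdot \frac{1}{6}\right) + 22\right)^{2} = \left(\left(-6 + 12 + \frac{2}{3}\right) + 22\right)^{2} = \left(\frac{20}{3} + 22\right)^{2} = \left(\frac{86}{3}\right)^{2} = \frac{7396}{9}$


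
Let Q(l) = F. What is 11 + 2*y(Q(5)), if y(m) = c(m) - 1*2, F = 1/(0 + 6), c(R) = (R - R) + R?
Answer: 22/3 ≈ 7.3333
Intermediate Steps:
c(R) = R (c(R) = 0 + R = R)
F = ⅙ (F = 1/6 = ⅙ ≈ 0.16667)
Q(l) = ⅙
y(m) = -2 + m (y(m) = m - 1*2 = m - 2 = -2 + m)
11 + 2*y(Q(5)) = 11 + 2*(-2 + ⅙) = 11 + 2*(-11/6) = 11 - 11/3 = 22/3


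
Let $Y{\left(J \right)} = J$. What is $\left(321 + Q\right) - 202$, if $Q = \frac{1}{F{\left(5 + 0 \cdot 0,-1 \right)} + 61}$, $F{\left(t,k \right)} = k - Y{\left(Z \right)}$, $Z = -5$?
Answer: $\frac{7736}{65} \approx 119.02$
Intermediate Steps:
$F{\left(t,k \right)} = 5 + k$ ($F{\left(t,k \right)} = k - -5 = k + 5 = 5 + k$)
$Q = \frac{1}{65}$ ($Q = \frac{1}{\left(5 - 1\right) + 61} = \frac{1}{4 + 61} = \frac{1}{65} \approx 0.015385$)
$\left(321 + Q\right) - 202 = \left(321 + \frac{1}{65}\right) - 202 = \frac{20866}{65} - 202 = \frac{7736}{65}$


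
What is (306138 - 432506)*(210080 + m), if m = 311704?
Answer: -65936800512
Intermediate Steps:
(306138 - 432506)*(210080 + m) = (306138 - 432506)*(210080 + 311704) = -126368*521784 = -65936800512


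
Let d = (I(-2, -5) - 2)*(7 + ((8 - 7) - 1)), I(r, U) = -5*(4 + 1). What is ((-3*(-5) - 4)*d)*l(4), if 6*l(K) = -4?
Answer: 1386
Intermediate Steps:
l(K) = -2/3 (l(K) = (1/6)*(-4) = -2/3)
I(r, U) = -25 (I(r, U) = -5*5 = -25)
d = -189 (d = (-25 - 2)*(7 + ((8 - 7) - 1)) = -27*(7 + (1 - 1)) = -27*(7 + 0) = -27*7 = -189)
((-3*(-5) - 4)*d)*l(4) = ((-3*(-5) - 4)*(-189))*(-2/3) = ((15 - 4)*(-189))*(-2/3) = (11*(-189))*(-2/3) = -2079*(-2/3) = 1386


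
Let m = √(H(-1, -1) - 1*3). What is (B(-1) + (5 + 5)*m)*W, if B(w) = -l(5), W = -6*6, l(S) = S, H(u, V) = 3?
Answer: 180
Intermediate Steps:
W = -36
B(w) = -5 (B(w) = -1*5 = -5)
m = 0 (m = √(3 - 1*3) = √(3 - 3) = √0 = 0)
(B(-1) + (5 + 5)*m)*W = (-5 + (5 + 5)*0)*(-36) = (-5 + 10*0)*(-36) = (-5 + 0)*(-36) = -5*(-36) = 180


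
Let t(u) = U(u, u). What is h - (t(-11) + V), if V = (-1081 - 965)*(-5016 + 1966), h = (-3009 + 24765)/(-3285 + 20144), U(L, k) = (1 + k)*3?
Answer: -105204690174/16859 ≈ -6.2403e+6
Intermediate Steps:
U(L, k) = 3 + 3*k
t(u) = 3 + 3*u
h = 21756/16859 ≈ 1.2905
V = 6240300 (V = -2046*(-3050) = 6240300)
h - (t(-11) + V) = 21756/16859 - ((3 + 3*(-11)) + 6240300) = 21756/16859 - ((3 - 33) + 6240300) = 21756/16859 - (-30 + 6240300) = 21756/16859 - 1*6240270 = 21756/16859 - 6240270 = -105204690174/16859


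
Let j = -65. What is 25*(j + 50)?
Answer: -375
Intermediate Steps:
25*(j + 50) = 25*(-65 + 50) = 25*(-15) = -375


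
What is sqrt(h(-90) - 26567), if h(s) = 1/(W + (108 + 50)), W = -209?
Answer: I*sqrt(69100818)/51 ≈ 162.99*I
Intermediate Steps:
h(s) = -1/51 (h(s) = 1/(-209 + (108 + 50)) = 1/(-209 + 158) = 1/(-51) = -1/51)
sqrt(h(-90) - 26567) = sqrt(-1/51 - 26567) = sqrt(-1354918/51) = I*sqrt(69100818)/51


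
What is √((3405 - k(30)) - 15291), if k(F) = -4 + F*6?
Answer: I*√12062 ≈ 109.83*I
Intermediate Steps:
k(F) = -4 + 6*F
√((3405 - k(30)) - 15291) = √((3405 - (-4 + 6*30)) - 15291) = √((3405 - (-4 + 180)) - 15291) = √((3405 - 1*176) - 15291) = √((3405 - 176) - 15291) = √(3229 - 15291) = √(-12062) = I*√12062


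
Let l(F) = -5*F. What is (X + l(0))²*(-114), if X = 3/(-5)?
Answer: -1026/25 ≈ -41.040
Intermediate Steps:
X = -⅗ (X = 3*(-⅕) = -⅗ ≈ -0.60000)
(X + l(0))²*(-114) = (-⅗ - 5*0)²*(-114) = (-⅗ + 0)²*(-114) = (-⅗)²*(-114) = (9/25)*(-114) = -1026/25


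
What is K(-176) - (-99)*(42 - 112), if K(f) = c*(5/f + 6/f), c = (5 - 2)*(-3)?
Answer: -110871/16 ≈ -6929.4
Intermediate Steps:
c = -9 (c = 3*(-3) = -9)
K(f) = -99/f (K(f) = -9*(5/f + 6/f) = -99/f)
K(-176) - (-99)*(42 - 112) = -99/(-176) - (-99)*(42 - 112) = -99*(-1/176) - (-99)*(-70) = 9/16 - 1*6930 = 9/16 - 6930 = -110871/16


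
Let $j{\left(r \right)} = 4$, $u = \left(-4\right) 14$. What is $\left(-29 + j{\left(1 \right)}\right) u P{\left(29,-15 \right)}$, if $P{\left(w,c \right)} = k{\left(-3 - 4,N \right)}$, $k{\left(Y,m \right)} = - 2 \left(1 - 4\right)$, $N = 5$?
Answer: $8400$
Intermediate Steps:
$u = -56$
$k{\left(Y,m \right)} = 6$ ($k{\left(Y,m \right)} = \left(-2\right) \left(-3\right) = 6$)
$P{\left(w,c \right)} = 6$
$\left(-29 + j{\left(1 \right)}\right) u P{\left(29,-15 \right)} = \left(-29 + 4\right) \left(-56\right) 6 = \left(-25\right) \left(-56\right) 6 = 1400 \cdot 6 = 8400$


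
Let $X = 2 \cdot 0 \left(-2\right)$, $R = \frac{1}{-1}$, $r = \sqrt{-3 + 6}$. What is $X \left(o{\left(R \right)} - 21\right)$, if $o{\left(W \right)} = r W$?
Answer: $0$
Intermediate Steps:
$r = \sqrt{3} \approx 1.732$
$R = -1$
$o{\left(W \right)} = W \sqrt{3}$ ($o{\left(W \right)} = \sqrt{3} W = W \sqrt{3}$)
$X = 0$ ($X = 0 \left(-2\right) = 0$)
$X \left(o{\left(R \right)} - 21\right) = 0 \left(- \sqrt{3} - 21\right) = 0 \left(-21 - \sqrt{3}\right) = 0$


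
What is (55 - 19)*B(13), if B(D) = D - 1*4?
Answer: 324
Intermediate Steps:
B(D) = -4 + D (B(D) = D - 4 = -4 + D)
(55 - 19)*B(13) = (55 - 19)*(-4 + 13) = 36*9 = 324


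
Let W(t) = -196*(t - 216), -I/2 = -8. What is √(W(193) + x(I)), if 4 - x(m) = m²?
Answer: 4*√266 ≈ 65.238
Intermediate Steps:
I = 16 (I = -2*(-8) = 16)
x(m) = 4 - m²
W(t) = 42336 - 196*t (W(t) = -196*(-216 + t) = 42336 - 196*t)
√(W(193) + x(I)) = √((42336 - 196*193) + (4 - 1*16²)) = √((42336 - 37828) + (4 - 1*256)) = √(4508 + (4 - 256)) = √(4508 - 252) = √4256 = 4*√266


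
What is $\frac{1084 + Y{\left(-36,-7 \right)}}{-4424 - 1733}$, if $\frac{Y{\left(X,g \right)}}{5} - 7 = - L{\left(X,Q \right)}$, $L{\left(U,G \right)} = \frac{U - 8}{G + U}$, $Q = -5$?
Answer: $- \frac{45659}{252437} \approx -0.18087$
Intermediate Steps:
$L{\left(U,G \right)} = \frac{-8 + U}{G + U}$
$Y{\left(X,g \right)} = 35 - \frac{5 \left(-8 + X\right)}{-5 + X}$ ($Y{\left(X,g \right)} = 35 + 5 \left(- \frac{-8 + X}{-5 + X}\right) = 35 - \frac{5 \left(-8 + X\right)}{-5 + X}$)
$\frac{1084 + Y{\left(-36,-7 \right)}}{-4424 - 1733} = \frac{1084 + \frac{15 \left(-9 + 2 \left(-36\right)\right)}{-5 - 36}}{-4424 - 1733} = \frac{1084 + \frac{15 \left(-9 - 72\right)}{-41}}{-6157} = \left(1084 + 15 \left(- \frac{1}{41}\right) \left(-81\right)\right) \left(- \frac{1}{6157}\right) = \left(1084 + \frac{1215}{41}\right) \left(- \frac{1}{6157}\right) = \frac{45659}{41} \left(- \frac{1}{6157}\right) = - \frac{45659}{252437}$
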